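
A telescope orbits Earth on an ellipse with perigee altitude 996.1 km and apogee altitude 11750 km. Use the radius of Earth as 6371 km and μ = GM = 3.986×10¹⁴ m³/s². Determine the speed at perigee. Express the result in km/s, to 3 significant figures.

r_p = 6371 + 996.1 = 7367.1 km = 7.3671×10⁶ m.
r_a = 6371 + 11750 = 18121 km = 1.8121×10⁷ m.
Semi-major axis a = (r_p + r_a)/2 = 12744 km = 1.274×10⁷ m.
Vis-viva: v² = μ(2/r − 1/a) = 3.986×10¹⁴ × (2.715×10⁻⁷ − 7.847×10⁻⁸) = 7.693×10⁷ m²/s².
v = 8771 m/s = 8.771 km/s.

v ≈ 8.77 km/s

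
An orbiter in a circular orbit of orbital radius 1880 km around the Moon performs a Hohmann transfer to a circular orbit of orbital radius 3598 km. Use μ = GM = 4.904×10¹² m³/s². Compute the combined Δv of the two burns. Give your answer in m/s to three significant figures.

r₁ = 1880 km = 1.880×10⁶ m.
r₂ = 3598 km = 3.598×10⁶ m.
Transfer ellipse a_t = (r₁ + r₂)/2 = 2.739×10⁶ m.
At r₁: circular v_c1 = √(μ/r₁) = 1615 m/s; transfer-perilune v_p = √[μ(2/r₁ − 1/a_t)] = 1851 m/s.
Δv₁ = v_p − v_c1 = 236.0 m/s.
At r₂: circular v_c2 = √(μ/r₂) = 1167 m/s; transfer-apolune v_a = √[μ(2/r₂ − 1/a_t)] = 967.2 m/s.
Δv₂ = v_c2 − v_a = 200.2 m/s.
Total Δv = Δv₁ + Δv₂ = 436.3 m/s.

Δv_total ≈ 436 m/s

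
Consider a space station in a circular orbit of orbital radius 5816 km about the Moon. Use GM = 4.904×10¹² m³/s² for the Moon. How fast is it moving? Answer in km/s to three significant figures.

v ≈ 0.918 km/s

r = 5816 km = 5.816×10⁶ m.
For a circular orbit v = √(μ/r) = √(4.904×10¹² / 5.816×10⁶) = √(8.432×10⁵) = 918.3 m/s.
That is 0.9183 km/s.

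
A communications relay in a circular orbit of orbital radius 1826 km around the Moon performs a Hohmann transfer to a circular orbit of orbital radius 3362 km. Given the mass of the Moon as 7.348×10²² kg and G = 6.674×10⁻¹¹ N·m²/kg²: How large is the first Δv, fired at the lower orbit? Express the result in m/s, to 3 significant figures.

Δv ≈ 227 m/s

μ = GM = 6.674×10⁻¹¹ × 7.348×10²² = 4.904×10¹² m³/s².
r₁ = 1826 km = 1.826×10⁶ m.
r₂ = 3362 km = 3.362×10⁶ m.
Transfer ellipse a_t = (r₁ + r₂)/2 = 2.594×10⁶ m.
At r₁: circular v_c1 = √(μ/r₁) = 1639 m/s; transfer-perilune v_p = √[μ(2/r₁ − 1/a_t)] = 1866 m/s.
Δv₁ = v_p − v_c1 = 226.9 m/s.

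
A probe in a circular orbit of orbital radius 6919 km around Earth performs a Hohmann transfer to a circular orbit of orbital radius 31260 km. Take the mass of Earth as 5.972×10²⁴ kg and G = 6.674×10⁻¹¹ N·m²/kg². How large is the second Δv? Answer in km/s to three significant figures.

Δv ≈ 1.42 km/s

μ = GM = 6.674×10⁻¹¹ × 5.972×10²⁴ = 3.986×10¹⁴ m³/s².
r₁ = 6919 km = 6.919×10⁶ m.
r₂ = 31260 km = 3.126×10⁷ m.
Transfer ellipse a_t = (r₁ + r₂)/2 = 1.909×10⁷ m.
At r₁: circular v_c1 = √(μ/r₁) = 7590 m/s; transfer-perigee v_p = √[μ(2/r₁ − 1/a_t)] = 9712 m/s.
At r₂: circular v_c2 = √(μ/r₂) = 3571 m/s; transfer-apogee v_a = √[μ(2/r₂ − 1/a_t)] = 2150 m/s.
Δv₂ = v_c2 − v_a = 1421 m/s.
= 1.421 km/s.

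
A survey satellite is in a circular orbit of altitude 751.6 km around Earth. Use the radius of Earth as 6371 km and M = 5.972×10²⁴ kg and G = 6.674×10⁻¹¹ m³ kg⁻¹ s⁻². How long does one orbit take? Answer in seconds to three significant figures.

μ = GM = 6.674×10⁻¹¹ × 5.972×10²⁴ = 3.986×10¹⁴ m³/s².
r = 6371 + 751.6 = 7122.6 km = 7.1226×10⁶ m.
Kepler's third law: T = 2π√(r³/μ) = 2π√((7.123×10⁶)³ / 3.986×10¹⁴).
r³/μ = 9.066×10⁵ s², so T = 2π × 9.521×10² = 5.983×10³ s.

T ≈ 5980 seconds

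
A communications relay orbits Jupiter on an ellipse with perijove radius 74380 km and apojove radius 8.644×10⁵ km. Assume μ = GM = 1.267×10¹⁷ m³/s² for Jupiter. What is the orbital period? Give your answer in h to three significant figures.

T ≈ 49.9 h

Semi-major axis a = (r_p + r_a)/2 = (74380 + 8.6440×10⁵)/2 = 4.6939×10⁵ km = 4.694×10⁸ m.
By Kepler's third law T = 2π√(a³/μ) = 2π × 2.857×10⁴ = 1.795×10⁵ s.
= 49.86 h.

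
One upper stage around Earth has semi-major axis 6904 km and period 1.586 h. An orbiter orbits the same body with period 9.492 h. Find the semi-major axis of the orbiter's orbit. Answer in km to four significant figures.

a₂ ≈ 22760 km

Kepler's third law: a³ ∝ T², so a₂ = a₁ (T₂/T₁)^(2/3).
T₂/T₁ = 5.985, (T₂/T₁)^(2/3) = 3.296.
a₂ = 6904 × 3.296 = 22760 km.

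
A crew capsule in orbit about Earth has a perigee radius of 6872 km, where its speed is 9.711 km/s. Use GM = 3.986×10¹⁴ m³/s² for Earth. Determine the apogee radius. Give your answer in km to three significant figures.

apogee radius ≈ 29900 km

r_p = 6.872×10⁶ m.
Specific energy ε = v²/2 − μ/r = -1.085×10⁷ J/kg, so a = −μ/(2ε) = 1.837×10⁷ m.
The apsides satisfy r_p + r_a = 2a, so the apogee radius is 2a − r_p = 2.986×10⁷ m = 29859 km.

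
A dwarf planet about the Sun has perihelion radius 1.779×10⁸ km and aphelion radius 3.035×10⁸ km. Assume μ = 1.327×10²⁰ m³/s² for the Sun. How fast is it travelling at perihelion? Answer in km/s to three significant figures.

Semi-major axis a = (r_p + r_a)/2 = 2.4070×10⁸ km = 2.407×10¹¹ m.
Vis-viva: v² = μ(2/r − 1/a) = 1.327×10²⁰ × (1.124×10⁻¹¹ − 4.155×10⁻¹²) = 9.405×10⁸ m²/s².
v = 30670 m/s = 30.67 km/s.

v ≈ 30.7 km/s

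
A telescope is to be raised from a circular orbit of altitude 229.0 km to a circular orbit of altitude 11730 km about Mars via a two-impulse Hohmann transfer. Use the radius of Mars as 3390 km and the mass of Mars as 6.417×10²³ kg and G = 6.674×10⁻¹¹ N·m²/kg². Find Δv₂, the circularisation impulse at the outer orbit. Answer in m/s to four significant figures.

μ = GM = 6.674×10⁻¹¹ × 6.417×10²³ = 4.283×10¹³ m³/s².
r₁ = 3390 + 229.0 = 3619.0 km = 3.6190×10⁶ m.
r₂ = 3390 + 11730 = 15120 km = 1.5120×10⁷ m.
Transfer ellipse a_t = (r₁ + r₂)/2 = 9.370×10⁶ m.
At r₁: circular v_c1 = √(μ/r₁) = 3440 m/s; transfer-periapsis v_p = √[μ(2/r₁ − 1/a_t)] = 4370 m/s.
At r₂: circular v_c2 = √(μ/r₂) = 1683 m/s; transfer-apoapsis v_a = √[μ(2/r₂ − 1/a_t)] = 1046 m/s.
Δv₂ = v_c2 − v_a = 637.0 m/s.

Δv ≈ 637.0 m/s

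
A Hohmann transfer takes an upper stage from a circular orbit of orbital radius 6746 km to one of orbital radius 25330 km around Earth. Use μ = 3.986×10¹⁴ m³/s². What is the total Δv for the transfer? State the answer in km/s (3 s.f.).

r₁ = 6746 km = 6.746×10⁶ m.
r₂ = 25330 km = 2.533×10⁷ m.
Transfer ellipse a_t = (r₁ + r₂)/2 = 1.604×10⁷ m.
At r₁: circular v_c1 = √(μ/r₁) = 7687 m/s; transfer-perigee v_p = √[μ(2/r₁ − 1/a_t)] = 9660 m/s.
Δv₁ = v_p − v_c1 = 1973 m/s.
At r₂: circular v_c2 = √(μ/r₂) = 3967 m/s; transfer-apogee v_a = √[μ(2/r₂ − 1/a_t)] = 2573 m/s.
Δv₂ = v_c2 − v_a = 1394 m/s.
Total Δv = Δv₁ + Δv₂ = 3368 m/s = 3.368 km/s.

Δv_total ≈ 3.37 km/s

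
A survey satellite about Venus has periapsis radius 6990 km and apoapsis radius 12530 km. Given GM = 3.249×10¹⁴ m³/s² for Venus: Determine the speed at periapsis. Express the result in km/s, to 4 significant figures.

v ≈ 7.725 km/s

Semi-major axis a = (r_p + r_a)/2 = 9760.0 km = 9.760×10⁶ m.
Vis-viva: v² = μ(2/r − 1/a) = 3.249×10¹⁴ × (2.861×10⁻⁷ − 1.025×10⁻⁷) = 5.967×10⁷ m²/s².
v = 7725 m/s = 7.725 km/s.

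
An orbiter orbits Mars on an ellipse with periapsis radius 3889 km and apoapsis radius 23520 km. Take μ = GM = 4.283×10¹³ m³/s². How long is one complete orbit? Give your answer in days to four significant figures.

Semi-major axis a = (r_p + r_a)/2 = (3889.0 + 23520)/2 = 13704 km = 1.370×10⁷ m.
By Kepler's third law T = 2π√(a³/μ) = 2π × 7.752×10³ = 4.871×10⁴ s.
= 0.5638 days.

T ≈ 0.5638 days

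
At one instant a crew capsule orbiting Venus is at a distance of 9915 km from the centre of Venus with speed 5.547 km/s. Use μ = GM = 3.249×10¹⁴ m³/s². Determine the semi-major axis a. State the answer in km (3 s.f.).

a ≈ 9340 km

r = 9.915×10⁶ m.
Vis-viva rearranged: 1/a = 2/r − v²/μ = 2.017×10⁻⁷ − 9.470×10⁻⁸ = 1.070×10⁻⁷ m⁻¹.
a = 9.345×10⁶ m = 9344.8 km.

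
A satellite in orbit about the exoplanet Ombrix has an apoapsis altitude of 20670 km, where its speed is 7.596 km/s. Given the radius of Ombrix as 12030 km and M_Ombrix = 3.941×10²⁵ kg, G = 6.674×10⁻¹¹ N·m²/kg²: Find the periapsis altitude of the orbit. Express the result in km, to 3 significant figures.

μ = GM = 6.674×10⁻¹¹ × 3.941×10²⁵ = 2.630×10¹⁵ m³/s².
r_a = 12030 + 20670 = 32700 km = 3.270×10⁷ m.
Specific energy ε = v²/2 − μ/r = -5.159×10⁷ J/kg, so a = −μ/(2ε) = 2.549×10⁷ m.
The apsides satisfy r_p + r_a = 2a, so the periapsis radius is 2a − r_a = 1.829×10⁷ m = 18288 km.
Periapsis altitude = 18288 − 12030 = 6257.8 km.

periapsis altitude ≈ 6260 km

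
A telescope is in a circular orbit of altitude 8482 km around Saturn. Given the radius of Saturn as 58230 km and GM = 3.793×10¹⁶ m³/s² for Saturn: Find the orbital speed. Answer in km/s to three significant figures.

v ≈ 23.8 km/s

r = 58230 + 8482 = 66712 km = 6.6712×10⁷ m.
For a circular orbit v = √(μ/r) = √(3.793×10¹⁶ / 6.671×10⁷) = √(5.686×10⁸) = 23840 m/s.
That is 23.84 km/s.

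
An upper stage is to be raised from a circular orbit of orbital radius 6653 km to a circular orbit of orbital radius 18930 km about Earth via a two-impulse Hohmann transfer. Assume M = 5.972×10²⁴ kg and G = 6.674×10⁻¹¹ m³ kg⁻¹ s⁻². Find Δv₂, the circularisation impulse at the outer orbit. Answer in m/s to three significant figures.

Δv ≈ 1280 m/s

μ = GM = 6.674×10⁻¹¹ × 5.972×10²⁴ = 3.986×10¹⁴ m³/s².
r₁ = 6653 km = 6.653×10⁶ m.
r₂ = 18930 km = 1.893×10⁷ m.
Transfer ellipse a_t = (r₁ + r₂)/2 = 1.279×10⁷ m.
At r₁: circular v_c1 = √(μ/r₁) = 7740 m/s; transfer-perigee v_p = √[μ(2/r₁ − 1/a_t)] = 9416 m/s.
At r₂: circular v_c2 = √(μ/r₂) = 4589 m/s; transfer-apogee v_a = √[μ(2/r₂ − 1/a_t)] = 3309 m/s.
Δv₂ = v_c2 − v_a = 1279 m/s.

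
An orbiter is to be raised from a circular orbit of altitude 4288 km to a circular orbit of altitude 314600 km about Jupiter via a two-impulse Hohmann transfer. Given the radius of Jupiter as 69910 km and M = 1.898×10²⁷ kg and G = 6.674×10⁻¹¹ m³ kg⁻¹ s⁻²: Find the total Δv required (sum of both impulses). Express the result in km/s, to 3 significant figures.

Δv_total ≈ 20.0 km/s

μ = GM = 6.674×10⁻¹¹ × 1.898×10²⁷ = 1.267×10¹⁷ m³/s².
r₁ = 69910 + 4288 = 74198 km = 7.4198×10⁷ m.
r₂ = 69910 + 314600 = 384510 km = 3.8451×10⁸ m.
Transfer ellipse a_t = (r₁ + r₂)/2 = 2.294×10⁸ m.
At r₁: circular v_c1 = √(μ/r₁) = 41320 m/s; transfer-perijove v_p = √[μ(2/r₁ − 1/a_t)] = 53500 m/s.
Δv₁ = v_p − v_c1 = 12180 m/s.
At r₂: circular v_c2 = √(μ/r₂) = 18150 m/s; transfer-apojove v_a = √[μ(2/r₂ − 1/a_t)] = 10320 m/s.
Δv₂ = v_c2 − v_a = 7827 m/s.
Total Δv = Δv₁ + Δv₂ = 20010 m/s = 20.01 km/s.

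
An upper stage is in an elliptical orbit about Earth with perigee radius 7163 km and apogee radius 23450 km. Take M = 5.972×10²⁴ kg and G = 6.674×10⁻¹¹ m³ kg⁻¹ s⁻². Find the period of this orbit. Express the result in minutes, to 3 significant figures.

μ = GM = 6.674×10⁻¹¹ × 5.972×10²⁴ = 3.986×10¹⁴ m³/s².
Semi-major axis a = (r_p + r_a)/2 = (7163.0 + 23450)/2 = 15306 km = 1.531×10⁷ m.
By Kepler's third law T = 2π√(a³/μ) = 2π × 3.000×10³ = 1.885×10⁴ s.
= 314.1 minutes.

T ≈ 314 minutes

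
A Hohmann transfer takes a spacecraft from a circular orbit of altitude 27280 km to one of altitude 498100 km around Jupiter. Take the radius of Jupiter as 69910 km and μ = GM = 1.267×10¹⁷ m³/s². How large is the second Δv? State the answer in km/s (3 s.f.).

r₁ = 69910 + 27280 = 97190 km = 9.7190×10⁷ m.
r₂ = 69910 + 498100 = 568010 km = 5.6801×10⁸ m.
Transfer ellipse a_t = (r₁ + r₂)/2 = 3.326×10⁸ m.
At r₁: circular v_c1 = √(μ/r₁) = 36110 m/s; transfer-perijove v_p = √[μ(2/r₁ − 1/a_t)] = 47180 m/s.
At r₂: circular v_c2 = √(μ/r₂) = 14940 m/s; transfer-apojove v_a = √[μ(2/r₂ − 1/a_t)] = 8073 m/s.
Δv₂ = v_c2 − v_a = 6862 m/s.
= 6.862 km/s.

Δv ≈ 6.86 km/s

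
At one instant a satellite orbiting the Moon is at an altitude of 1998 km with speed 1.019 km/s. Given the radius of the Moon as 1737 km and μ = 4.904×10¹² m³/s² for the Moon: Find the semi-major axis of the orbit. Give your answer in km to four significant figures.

a ≈ 3089 km

r = 1737 + 1998 = 3735.0 km = 3.735×10⁶ m.
Specific orbital energy ε = v²/2 − μ/r = (1019)²/2 − 4.904×10¹²/3.735×10⁶ = -7.938×10⁵ J/kg.
Since ε = −μ/(2a), a = −μ/(2ε) = 3.089×10⁶ m = 3088.9 km.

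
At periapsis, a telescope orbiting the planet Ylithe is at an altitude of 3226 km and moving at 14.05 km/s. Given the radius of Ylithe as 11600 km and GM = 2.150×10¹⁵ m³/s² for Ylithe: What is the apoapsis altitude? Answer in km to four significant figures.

r_p = 11600 + 3226 = 14826 km = 1.483×10⁷ m.
Specific energy ε = v²/2 − μ/r = -4.631×10⁷ J/kg, so a = −μ/(2ε) = 2.321×10⁷ m.
The apsides satisfy r_p + r_a = 2a, so the apoapsis radius is 2a − r_p = 3.160×10⁷ m = 31596 km.
Apoapsis altitude = 31596 − 11600 = 19996 km.

apoapsis altitude ≈ 20000 km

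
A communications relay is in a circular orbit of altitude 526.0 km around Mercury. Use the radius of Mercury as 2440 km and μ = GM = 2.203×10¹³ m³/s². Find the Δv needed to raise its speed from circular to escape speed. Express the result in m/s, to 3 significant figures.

r = 2440 + 526.0 = 2966.0 km = 2.9660×10⁶ m.
Circular speed v_c = √(μ/r) = 2725 m/s.
Escape speed v_esc = √(2μ/r) = √2 × v_c = 3854 m/s.
Δv = v_esc − v_c = 1129 m/s.

Δv ≈ 1130 m/s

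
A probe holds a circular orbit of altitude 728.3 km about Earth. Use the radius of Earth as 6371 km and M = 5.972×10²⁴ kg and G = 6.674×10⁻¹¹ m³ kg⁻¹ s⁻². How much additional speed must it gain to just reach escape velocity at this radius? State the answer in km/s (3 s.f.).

Δv ≈ 3.10 km/s

μ = GM = 6.674×10⁻¹¹ × 5.972×10²⁴ = 3.986×10¹⁴ m³/s².
r = 6371 + 728.3 = 7099.3 km = 7.0993×10⁶ m.
Circular speed v_c = √(μ/r) = 7493 m/s.
Escape speed v_esc = √(2μ/r) = √2 × v_c = 10600 m/s.
Δv = v_esc − v_c = 3104 m/s = 3.104 km/s.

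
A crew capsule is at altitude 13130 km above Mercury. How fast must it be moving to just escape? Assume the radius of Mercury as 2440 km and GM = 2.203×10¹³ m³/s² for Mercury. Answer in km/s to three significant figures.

r = 2440 + 13130 = 15570 km = 1.5570×10⁷ m.
Escape speed v_esc = √(2μ/r) = √(2 × 2.203×10¹³ / 1.557×10⁷) = √(2.830×10⁶) = 1682 m/s.
= 1.682 km/s.

v_esc ≈ 1.68 km/s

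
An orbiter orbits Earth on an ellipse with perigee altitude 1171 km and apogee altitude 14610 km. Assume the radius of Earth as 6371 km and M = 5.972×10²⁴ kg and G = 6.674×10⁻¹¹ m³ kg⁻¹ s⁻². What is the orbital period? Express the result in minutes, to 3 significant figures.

μ = GM = 6.674×10⁻¹¹ × 5.972×10²⁴ = 3.986×10¹⁴ m³/s².
r_p = 6371 + 1171 = 7542.0 km = 7.5420×10⁶ m.
r_a = 6371 + 14610 = 20981 km = 2.0981×10⁷ m.
Semi-major axis a = (r_p + r_a)/2 = (7542.0 + 20981)/2 = 14262 km = 1.426×10⁷ m.
By Kepler's third law T = 2π√(a³/μ) = 2π × 2.698×10³ = 1.695×10⁴ s.
= 282.5 minutes.

T ≈ 283 minutes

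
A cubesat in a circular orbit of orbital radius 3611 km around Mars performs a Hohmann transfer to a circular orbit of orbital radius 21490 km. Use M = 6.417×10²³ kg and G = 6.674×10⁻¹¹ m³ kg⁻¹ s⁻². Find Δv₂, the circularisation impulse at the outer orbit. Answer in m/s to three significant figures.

Δv ≈ 654 m/s

μ = GM = 6.674×10⁻¹¹ × 6.417×10²³ = 4.283×10¹³ m³/s².
r₁ = 3611 km = 3.611×10⁶ m.
r₂ = 21490 km = 2.149×10⁷ m.
Transfer ellipse a_t = (r₁ + r₂)/2 = 1.255×10⁷ m.
At r₁: circular v_c1 = √(μ/r₁) = 3444 m/s; transfer-periapsis v_p = √[μ(2/r₁ − 1/a_t)] = 4506 m/s.
At r₂: circular v_c2 = √(μ/r₂) = 1412 m/s; transfer-apoapsis v_a = √[μ(2/r₂ − 1/a_t)] = 757.2 m/s.
Δv₂ = v_c2 − v_a = 654.5 m/s.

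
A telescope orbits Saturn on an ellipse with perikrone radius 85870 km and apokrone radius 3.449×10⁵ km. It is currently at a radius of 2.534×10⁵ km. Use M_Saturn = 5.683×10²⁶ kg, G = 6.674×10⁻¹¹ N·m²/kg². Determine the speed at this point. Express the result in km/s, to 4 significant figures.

μ = GM = 6.674×10⁻¹¹ × 5.683×10²⁶ = 3.793×10¹⁶ m³/s².
Semi-major axis a = (r_p + r_a)/2 = 2.1538×10⁵ km = 2.154×10⁸ m.
Vis-viva: v² = μ(2/r − 1/a) = 3.793×10¹⁶ × (7.893×10⁻⁹ − 4.643×10⁻⁹) = 1.233×10⁸ m²/s².
v = 11100 m/s = 11.10 km/s.

v ≈ 11.10 km/s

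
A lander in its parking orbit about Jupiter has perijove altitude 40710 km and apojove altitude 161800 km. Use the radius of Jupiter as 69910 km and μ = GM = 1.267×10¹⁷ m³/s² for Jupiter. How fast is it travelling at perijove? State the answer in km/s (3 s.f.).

r_p = 69910 + 40710 = 110620 km = 1.1062×10⁸ m.
r_a = 69910 + 161800 = 231710 km = 2.3171×10⁸ m.
Semi-major axis a = (r_p + r_a)/2 = 1.7116×10⁵ km = 1.712×10⁸ m.
Vis-viva: v² = μ(2/r − 1/a) = 1.267×10¹⁷ × (1.808×10⁻⁸ − 5.842×10⁻⁹) = 1.551×10⁹ m²/s².
v = 39380 m/s = 39.38 km/s.

v ≈ 39.4 km/s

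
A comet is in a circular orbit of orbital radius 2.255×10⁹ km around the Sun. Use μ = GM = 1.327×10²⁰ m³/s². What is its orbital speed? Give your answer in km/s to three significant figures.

v ≈ 7.67 km/s

r = 2.255×10⁹ km = 2.255×10¹² m.
For a circular orbit v = √(μ/r) = √(1.327×10²⁰ / 2.255×10¹²) = √(5.885×10⁷) = 7671 m/s.
That is 7.671 km/s.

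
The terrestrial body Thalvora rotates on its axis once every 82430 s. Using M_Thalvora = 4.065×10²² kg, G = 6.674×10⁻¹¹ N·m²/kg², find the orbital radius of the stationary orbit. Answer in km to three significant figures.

μ = GM = 6.674×10⁻¹¹ × 4.065×10²² = 2.713×10¹² m³/s².
A synchronous orbit has period T, so by Kepler's third law a = (μT²/4π²)^(1/3).
μT²/4π² = 2.713×10¹² × (8.243×10⁴)² / 39.48 = 4.669×10²⁰ m³.
a = 7.758×10⁶ m = 7758.0 km.

r_sync ≈ 7760 km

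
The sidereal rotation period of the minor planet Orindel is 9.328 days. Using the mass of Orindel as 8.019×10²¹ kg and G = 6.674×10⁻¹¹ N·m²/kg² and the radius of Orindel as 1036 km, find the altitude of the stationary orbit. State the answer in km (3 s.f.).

μ = GM = 6.674×10⁻¹¹ × 8.019×10²¹ = 5.352×10¹¹ m³/s².
T = 9.328 days = 8.059×10⁵ s.
A synchronous orbit has period T, so by Kepler's third law a = (μT²/4π²)^(1/3).
μT²/4π² = 5.352×10¹¹ × (8.059×10⁵)² / 39.48 = 8.805×10²¹ m³.
a = 2.065×10⁷ m = 20650 km.
Altitude h = a − R = 20650 − 1036 = 19614 km.

h_sync ≈ 19600 km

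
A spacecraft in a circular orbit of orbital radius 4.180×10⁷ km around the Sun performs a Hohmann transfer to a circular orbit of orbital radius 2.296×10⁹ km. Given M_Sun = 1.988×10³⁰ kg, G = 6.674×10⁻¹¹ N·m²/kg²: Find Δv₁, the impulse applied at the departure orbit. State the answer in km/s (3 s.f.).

μ = GM = 6.674×10⁻¹¹ × 1.988×10³⁰ = 1.327×10²⁰ m³/s².
r₁ = 4.180×10⁷ km = 4.180×10¹⁰ m.
r₂ = 2.296×10⁹ km = 2.296×10¹² m.
Transfer ellipse a_t = (r₁ + r₂)/2 = 1.169×10¹² m.
At r₁: circular v_c1 = √(μ/r₁) = 56340 m/s; transfer-perihelion v_p = √[μ(2/r₁ − 1/a_t)] = 78960 m/s.
Δv₁ = v_p − v_c1 = 22620 m/s.
= 22.62 km/s.

Δv ≈ 22.6 km/s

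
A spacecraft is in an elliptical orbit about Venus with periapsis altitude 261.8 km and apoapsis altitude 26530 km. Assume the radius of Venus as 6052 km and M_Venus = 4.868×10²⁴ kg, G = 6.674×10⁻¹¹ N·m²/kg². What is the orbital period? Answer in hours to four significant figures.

T ≈ 8.305 hours

μ = GM = 6.674×10⁻¹¹ × 4.868×10²⁴ = 3.249×10¹⁴ m³/s².
r_p = 6052 + 261.8 = 6313.8 km = 6.3138×10⁶ m.
r_a = 6052 + 26530 = 32582 km = 3.2582×10⁷ m.
Semi-major axis a = (r_p + r_a)/2 = (6313.8 + 32582)/2 = 19448 km = 1.945×10⁷ m.
By Kepler's third law T = 2π√(a³/μ) = 2π × 4.758×10³ = 2.990×10⁴ s.
= 8.305 hours.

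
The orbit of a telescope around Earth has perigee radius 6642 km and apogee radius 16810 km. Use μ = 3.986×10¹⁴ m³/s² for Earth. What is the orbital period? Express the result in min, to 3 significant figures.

Semi-major axis a = (r_p + r_a)/2 = (6642.0 + 16810)/2 = 11726 km = 1.173×10⁷ m.
By Kepler's third law T = 2π√(a³/μ) = 2π × 2.011×10³ = 1.264×10⁴ s.
= 210.6 min.

T ≈ 211 min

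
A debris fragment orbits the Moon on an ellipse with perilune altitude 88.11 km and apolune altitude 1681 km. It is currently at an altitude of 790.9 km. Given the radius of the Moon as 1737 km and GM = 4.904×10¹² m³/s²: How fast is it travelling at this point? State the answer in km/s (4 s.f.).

v ≈ 1.417 km/s

r_p = 1737 + 88.11 = 1825.1 km = 1.8251×10⁶ m.
r_a = 1737 + 1681 = 3418.0 km = 3.4180×10⁶ m.
r = 1737 + 790.9 = 2527.9 km = 2.528×10⁶ m.
Semi-major axis a = (r_p + r_a)/2 = 2621.6 km = 2.622×10⁶ m.
Vis-viva: v² = μ(2/r − 1/a) = 4.904×10¹² × (7.912×10⁻⁷ − 3.815×10⁻⁷) = 2.009×10⁶ m²/s².
v = 1417 m/s = 1.417 km/s.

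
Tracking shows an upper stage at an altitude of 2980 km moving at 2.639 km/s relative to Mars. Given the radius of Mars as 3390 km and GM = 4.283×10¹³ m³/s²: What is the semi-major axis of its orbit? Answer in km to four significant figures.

r = 3390 + 2980 = 6370.0 km = 6.370×10⁶ m.
Specific orbital energy ε = v²/2 − μ/r = (2639)²/2 − 4.283×10¹³/6.370×10⁶ = -3.242×10⁶ J/kg.
Since ε = −μ/(2a), a = −μ/(2ε) = 6.606×10⁶ m = 6606.4 km.

a ≈ 6606 km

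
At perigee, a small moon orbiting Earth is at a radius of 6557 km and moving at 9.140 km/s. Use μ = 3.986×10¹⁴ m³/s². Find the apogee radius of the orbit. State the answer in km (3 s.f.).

r_p = 6.557×10⁶ m.
Specific energy ε = v²/2 − μ/r = -1.902×10⁷ J/kg, so a = −μ/(2ε) = 1.048×10⁷ m.
The apsides satisfy r_p + r_a = 2a, so the apogee radius is 2a − r_p = 1.440×10⁷ m = 14400 km.

apogee radius ≈ 14400 km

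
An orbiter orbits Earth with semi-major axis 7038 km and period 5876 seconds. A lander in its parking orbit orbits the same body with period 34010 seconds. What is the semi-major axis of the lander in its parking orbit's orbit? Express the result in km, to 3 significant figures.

Kepler's third law: a³ ∝ T², so a₂ = a₁ (T₂/T₁)^(2/3).
T₂/T₁ = 5.788, (T₂/T₁)^(2/3) = 3.224.
a₂ = 7038 × 3.224 = 22690 km.

a₂ ≈ 22700 km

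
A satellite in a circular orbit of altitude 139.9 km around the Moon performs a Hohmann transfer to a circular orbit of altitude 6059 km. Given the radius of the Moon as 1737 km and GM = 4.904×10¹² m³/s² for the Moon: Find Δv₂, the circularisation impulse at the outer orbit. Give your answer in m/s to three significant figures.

Δv ≈ 299 m/s

r₁ = 1737 + 139.9 = 1876.9 km = 1.8769×10⁶ m.
r₂ = 1737 + 6059 = 7796.0 km = 7.7960×10⁶ m.
Transfer ellipse a_t = (r₁ + r₂)/2 = 4.836×10⁶ m.
At r₁: circular v_c1 = √(μ/r₁) = 1616 m/s; transfer-perilune v_p = √[μ(2/r₁ − 1/a_t)] = 2052 m/s.
At r₂: circular v_c2 = √(μ/r₂) = 793.1 m/s; transfer-apolune v_a = √[μ(2/r₂ − 1/a_t)] = 494.1 m/s.
Δv₂ = v_c2 − v_a = 299.0 m/s.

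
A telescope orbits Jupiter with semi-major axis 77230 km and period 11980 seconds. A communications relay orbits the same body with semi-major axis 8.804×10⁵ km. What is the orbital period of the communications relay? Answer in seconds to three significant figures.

T₂ ≈ 4.61×10⁵ seconds

Kepler's third law: T² ∝ a³, so T₂ = T₁ (a₂/a₁)^(3/2).
a₂/a₁ = 11.40, (a₂/a₁)^(3/2) = 38.49.
T₂ = 11980 × 38.49 = 4.611×10⁵ seconds.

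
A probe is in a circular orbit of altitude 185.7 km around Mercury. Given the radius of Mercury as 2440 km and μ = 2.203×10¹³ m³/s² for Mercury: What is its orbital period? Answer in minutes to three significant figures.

T ≈ 94.9 minutes

r = 2440 + 185.7 = 2625.7 km = 2.6257×10⁶ m.
Kepler's third law: T = 2π√(r³/μ) = 2π√((2.626×10⁶)³ / 2.203×10¹³).
r³/μ = 8.217×10⁵ s², so T = 2π × 9.065×10² = 5.696×10³ s.
Converting: 5.696×10³ s ÷ 60.00 = 94.93 minutes.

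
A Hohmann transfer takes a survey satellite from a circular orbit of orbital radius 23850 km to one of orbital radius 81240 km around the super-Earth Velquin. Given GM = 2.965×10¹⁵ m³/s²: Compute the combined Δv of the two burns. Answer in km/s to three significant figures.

Δv_total ≈ 4.69 km/s

r₁ = 23850 km = 2.385×10⁷ m.
r₂ = 81240 km = 8.124×10⁷ m.
Transfer ellipse a_t = (r₁ + r₂)/2 = 5.254×10⁷ m.
At r₁: circular v_c1 = √(μ/r₁) = 11150 m/s; transfer-periapsis v_p = √[μ(2/r₁ − 1/a_t)] = 13860 m/s.
Δv₁ = v_p − v_c1 = 2714 m/s.
At r₂: circular v_c2 = √(μ/r₂) = 6041 m/s; transfer-apoapsis v_a = √[μ(2/r₂ − 1/a_t)] = 4070 m/s.
Δv₂ = v_c2 − v_a = 1971 m/s.
Total Δv = Δv₁ + Δv₂ = 4685 m/s = 4.685 km/s.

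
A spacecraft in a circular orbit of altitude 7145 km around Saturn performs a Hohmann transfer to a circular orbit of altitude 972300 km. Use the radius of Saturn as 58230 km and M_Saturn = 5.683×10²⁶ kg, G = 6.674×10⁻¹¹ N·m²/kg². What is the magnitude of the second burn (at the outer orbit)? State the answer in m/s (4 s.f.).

μ = GM = 6.674×10⁻¹¹ × 5.683×10²⁶ = 3.793×10¹⁶ m³/s².
r₁ = 58230 + 7145 = 65375 km = 6.5375×10⁷ m.
r₂ = 58230 + 972300 = 1030500 km = 1.0305×10⁹ m.
Transfer ellipse a_t = (r₁ + r₂)/2 = 5.480×10⁸ m.
At r₁: circular v_c1 = √(μ/r₁) = 24090 m/s; transfer-perikrone v_p = √[μ(2/r₁ − 1/a_t)] = 33030 m/s.
At r₂: circular v_c2 = √(μ/r₂) = 6067 m/s; transfer-apokrone v_a = √[μ(2/r₂ − 1/a_t)] = 2095 m/s.
Δv₂ = v_c2 − v_a = 3971 m/s.

Δv ≈ 3971 m/s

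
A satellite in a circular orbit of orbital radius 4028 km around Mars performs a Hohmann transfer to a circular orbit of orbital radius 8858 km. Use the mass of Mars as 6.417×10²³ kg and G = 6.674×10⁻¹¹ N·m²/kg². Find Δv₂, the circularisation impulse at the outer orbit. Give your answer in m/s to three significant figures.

μ = GM = 6.674×10⁻¹¹ × 6.417×10²³ = 4.283×10¹³ m³/s².
r₁ = 4028 km = 4.028×10⁶ m.
r₂ = 8858 km = 8.858×10⁶ m.
Transfer ellipse a_t = (r₁ + r₂)/2 = 6.443×10⁶ m.
At r₁: circular v_c1 = √(μ/r₁) = 3261 m/s; transfer-periapsis v_p = √[μ(2/r₁ − 1/a_t)] = 3823 m/s.
At r₂: circular v_c2 = √(μ/r₂) = 2199 m/s; transfer-apoapsis v_a = √[μ(2/r₂ − 1/a_t)] = 1739 m/s.
Δv₂ = v_c2 − v_a = 460.3 m/s.

Δv ≈ 460 m/s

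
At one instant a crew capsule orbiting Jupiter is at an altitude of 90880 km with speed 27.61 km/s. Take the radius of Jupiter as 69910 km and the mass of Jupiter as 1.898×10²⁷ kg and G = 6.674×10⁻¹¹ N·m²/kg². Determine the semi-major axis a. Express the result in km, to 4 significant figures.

μ = GM = 6.674×10⁻¹¹ × 1.898×10²⁷ = 1.267×10¹⁷ m³/s².
r = 69910 + 90880 = 1.6079×10⁵ km = 1.608×10⁸ m.
Specific orbital energy ε = v²/2 − μ/r = (27610)²/2 − 1.267×10¹⁷/1.608×10⁸ = -4.067×10⁸ J/kg.
Since ε = −μ/(2a), a = −μ/(2ε) = 1.557×10⁸ m = 1.5575×10⁵ km.

a ≈ 1.557×10⁵ km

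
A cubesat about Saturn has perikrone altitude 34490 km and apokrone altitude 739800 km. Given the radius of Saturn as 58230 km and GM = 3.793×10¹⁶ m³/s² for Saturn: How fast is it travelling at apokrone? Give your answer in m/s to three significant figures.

r_p = 58230 + 34490 = 92720 km = 9.2720×10⁷ m.
r_a = 58230 + 739800 = 798030 km = 7.9803×10⁸ m.
Semi-major axis a = (r_p + r_a)/2 = 4.4538×10⁵ km = 4.454×10⁸ m.
Vis-viva: v² = μ(2/r − 1/a) = 3.793×10¹⁶ × (2.506×10⁻⁹ − 2.245×10⁻⁹) = 9.895×10⁶ m²/s².
v = 3146 m/s.

v ≈ 3150 m/s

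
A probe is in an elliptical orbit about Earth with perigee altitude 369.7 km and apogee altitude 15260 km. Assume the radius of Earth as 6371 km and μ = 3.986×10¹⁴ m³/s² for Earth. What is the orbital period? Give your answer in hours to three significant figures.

r_p = 6371 + 369.7 = 6740.7 km = 6.7407×10⁶ m.
r_a = 6371 + 15260 = 21631 km = 2.1631×10⁷ m.
Semi-major axis a = (r_p + r_a)/2 = (6740.7 + 21631)/2 = 14186 km = 1.419×10⁷ m.
By Kepler's third law T = 2π√(a³/μ) = 2π × 2.676×10³ = 1.681×10⁴ s.
= 4.671 hours.

T ≈ 4.67 hours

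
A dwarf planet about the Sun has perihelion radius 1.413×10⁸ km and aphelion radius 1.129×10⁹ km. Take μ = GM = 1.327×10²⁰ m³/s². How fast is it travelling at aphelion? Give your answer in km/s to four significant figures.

v ≈ 5.114 km/s

Semi-major axis a = (r_p + r_a)/2 = 6.3515×10⁸ km = 6.352×10¹¹ m.
Vis-viva: v² = μ(2/r − 1/a) = 1.327×10²⁰ × (1.771×10⁻¹² − 1.574×10⁻¹²) = 2.615×10⁷ m²/s².
v = 5114 m/s = 5.114 km/s.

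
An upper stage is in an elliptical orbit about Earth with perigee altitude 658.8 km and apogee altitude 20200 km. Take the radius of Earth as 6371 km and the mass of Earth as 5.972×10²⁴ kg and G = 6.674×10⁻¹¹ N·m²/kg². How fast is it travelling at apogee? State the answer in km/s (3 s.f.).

μ = GM = 6.674×10⁻¹¹ × 5.972×10²⁴ = 3.986×10¹⁴ m³/s².
r_p = 6371 + 658.8 = 7029.8 km = 7.0298×10⁶ m.
r_a = 6371 + 20200 = 26571 km = 2.6571×10⁷ m.
Semi-major axis a = (r_p + r_a)/2 = 16800 km = 1.680×10⁷ m.
Vis-viva: v² = μ(2/r − 1/a) = 3.986×10¹⁴ × (7.527×10⁻⁸ − 5.952×10⁻⁸) = 6.277×10⁶ m²/s².
v = 2505 m/s = 2.505 km/s.

v ≈ 2.51 km/s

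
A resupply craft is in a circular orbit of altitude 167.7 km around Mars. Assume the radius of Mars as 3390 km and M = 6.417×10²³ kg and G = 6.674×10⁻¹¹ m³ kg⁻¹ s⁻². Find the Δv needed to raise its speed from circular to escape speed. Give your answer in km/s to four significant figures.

μ = GM = 6.674×10⁻¹¹ × 6.417×10²³ = 4.283×10¹³ m³/s².
r = 3390 + 167.7 = 3557.7 km = 3.5577×10⁶ m.
Circular speed v_c = √(μ/r) = 3470 m/s.
Escape speed v_esc = √(2μ/r) = √2 × v_c = 4907 m/s.
Δv = v_esc − v_c = 1437 m/s = 1.437 km/s.

Δv ≈ 1.437 km/s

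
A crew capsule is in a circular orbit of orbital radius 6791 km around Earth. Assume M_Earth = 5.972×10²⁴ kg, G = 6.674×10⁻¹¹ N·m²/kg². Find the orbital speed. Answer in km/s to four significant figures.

μ = GM = 6.674×10⁻¹¹ × 5.972×10²⁴ = 3.986×10¹⁴ m³/s².
r = 6791 km = 6.791×10⁶ m.
For a circular orbit v = √(μ/r) = √(3.986×10¹⁴ / 6.791×10⁶) = √(5.869×10⁷) = 7661 m/s.
That is 7.661 km/s.

v ≈ 7.661 km/s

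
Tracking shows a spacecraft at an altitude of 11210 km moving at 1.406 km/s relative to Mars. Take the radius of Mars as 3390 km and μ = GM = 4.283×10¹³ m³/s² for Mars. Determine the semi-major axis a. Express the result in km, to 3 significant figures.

r = 3390 + 11210 = 14600 km = 1.460×10⁷ m.
Vis-viva rearranged: 1/a = 2/r − v²/μ = 1.370×10⁻⁷ − 4.616×10⁻⁸ = 9.083×10⁻⁸ m⁻¹.
a = 1.101×10⁷ m = 11009 km.

a ≈ 11000 km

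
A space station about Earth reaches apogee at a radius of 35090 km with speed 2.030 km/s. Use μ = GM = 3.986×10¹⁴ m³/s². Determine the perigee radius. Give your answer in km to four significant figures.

r_a = 3.509×10⁷ m.
Specific energy ε = v²/2 − μ/r = -9.299×10⁶ J/kg, so a = −μ/(2ε) = 2.143×10⁷ m.
The apsides satisfy r_p + r_a = 2a, so the perigee radius is 2a − r_a = 7.775×10⁶ m = 7775.2 km.

perigee radius ≈ 7775 km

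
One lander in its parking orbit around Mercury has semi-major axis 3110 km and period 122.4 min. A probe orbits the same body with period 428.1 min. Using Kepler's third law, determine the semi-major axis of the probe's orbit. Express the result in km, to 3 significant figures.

Kepler's third law: a³ ∝ T², so a₂ = a₁ (T₂/T₁)^(2/3).
T₂/T₁ = 3.498, (T₂/T₁)^(2/3) = 2.304.
a₂ = 3110 × 2.304 = 7166 km.

a₂ ≈ 7170 km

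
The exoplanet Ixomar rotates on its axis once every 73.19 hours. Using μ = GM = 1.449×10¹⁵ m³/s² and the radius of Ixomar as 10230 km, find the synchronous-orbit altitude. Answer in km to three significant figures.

T = 73.19 hours = 2.635×10⁵ s.
A synchronous orbit has period T, so by Kepler's third law a = (μT²/4π²)^(1/3).
μT²/4π² = 1.449×10¹⁵ × (2.635×10⁵)² / 39.48 = 2.548×10²⁴ m³.
a = 1.366×10⁸ m = 1.3659×10⁵ km.
Altitude h = a − R = 1.3659×10⁵ − 10230 = 1.2636×10⁵ km.

h_sync ≈ 1.26×10⁵ km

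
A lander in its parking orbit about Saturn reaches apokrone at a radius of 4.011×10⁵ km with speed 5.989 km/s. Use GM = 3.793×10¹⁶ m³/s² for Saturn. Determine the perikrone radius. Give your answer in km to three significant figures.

r_a = 4.011×10⁸ m.
Specific energy ε = v²/2 − μ/r = -7.663×10⁷ J/kg, so a = −μ/(2ε) = 2.475×10⁸ m.
The apsides satisfy r_p + r_a = 2a, so the perikrone radius is 2a − r_a = 9.387×10⁷ m = 93870 km.

perikrone radius ≈ 93900 km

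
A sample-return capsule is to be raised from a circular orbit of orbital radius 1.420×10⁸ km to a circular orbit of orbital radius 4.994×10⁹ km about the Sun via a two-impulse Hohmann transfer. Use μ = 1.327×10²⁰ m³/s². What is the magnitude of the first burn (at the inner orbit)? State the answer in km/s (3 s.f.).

Δv ≈ 12.1 km/s

r₁ = 1.420×10⁸ km = 1.420×10¹¹ m.
r₂ = 4.994×10⁹ km = 4.994×10¹² m.
Transfer ellipse a_t = (r₁ + r₂)/2 = 2.568×10¹² m.
At r₁: circular v_c1 = √(μ/r₁) = 30570 m/s; transfer-perihelion v_p = √[μ(2/r₁ − 1/a_t)] = 42630 m/s.
Δv₁ = v_p − v_c1 = 12060 m/s.
= 12.06 km/s.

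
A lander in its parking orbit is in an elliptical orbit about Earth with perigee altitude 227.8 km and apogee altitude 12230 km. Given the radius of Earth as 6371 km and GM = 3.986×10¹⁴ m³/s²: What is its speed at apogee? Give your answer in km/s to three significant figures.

r_p = 6371 + 227.8 = 6598.8 km = 6.5988×10⁶ m.
r_a = 6371 + 12230 = 18601 km = 1.8601×10⁷ m.
Semi-major axis a = (r_p + r_a)/2 = 12600 km = 1.260×10⁷ m.
Vis-viva: v² = μ(2/r − 1/a) = 3.986×10¹⁴ × (1.075×10⁻⁷ − 7.937×10⁻⁸) = 1.122×10⁷ m²/s².
v = 3350 m/s = 3.350 km/s.

v ≈ 3.35 km/s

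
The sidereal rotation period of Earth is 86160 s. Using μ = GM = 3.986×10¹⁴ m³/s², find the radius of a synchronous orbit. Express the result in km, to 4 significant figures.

A synchronous orbit has period T, so by Kepler's third law a = (μT²/4π²)^(1/3).
μT²/4π² = 3.986×10¹⁴ × (8.616×10⁴)² / 39.48 = 7.495×10²² m³.
a = 4.216×10⁷ m = 42163 km.

r_sync ≈ 42160 km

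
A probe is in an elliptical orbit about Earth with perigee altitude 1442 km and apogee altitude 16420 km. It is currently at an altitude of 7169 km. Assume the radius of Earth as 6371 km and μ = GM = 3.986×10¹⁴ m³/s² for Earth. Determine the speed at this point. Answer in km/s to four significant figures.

v ≈ 5.730 km/s

r_p = 6371 + 1442 = 7813.0 km = 7.8130×10⁶ m.
r_a = 6371 + 16420 = 22791 km = 2.2791×10⁷ m.
r = 6371 + 7169 = 13540 km = 1.354×10⁷ m.
Semi-major axis a = (r_p + r_a)/2 = 15302 km = 1.530×10⁷ m.
Vis-viva: v² = μ(2/r − 1/a) = 3.986×10¹⁴ × (1.477×10⁻⁷ − 6.535×10⁻⁸) = 3.283×10⁷ m²/s².
v = 5730 m/s = 5.730 km/s.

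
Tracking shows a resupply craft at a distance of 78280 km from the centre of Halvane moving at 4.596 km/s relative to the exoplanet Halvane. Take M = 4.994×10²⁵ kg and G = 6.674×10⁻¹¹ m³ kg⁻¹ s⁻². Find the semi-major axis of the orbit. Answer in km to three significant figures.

a ≈ 52100 km

μ = GM = 6.674×10⁻¹¹ × 4.994×10²⁵ = 3.333×10¹⁵ m³/s².
r = 7.828×10⁷ m.
Specific orbital energy ε = v²/2 − μ/r = (4596)²/2 − 3.333×10¹⁵/7.828×10⁷ = -3.202×10⁷ J/kg.
Since ε = −μ/(2a), a = −μ/(2ε) = 5.205×10⁷ m = 52052 km.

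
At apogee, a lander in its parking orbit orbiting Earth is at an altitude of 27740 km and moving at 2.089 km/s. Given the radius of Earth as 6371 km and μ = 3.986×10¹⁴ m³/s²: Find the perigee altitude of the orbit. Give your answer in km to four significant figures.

perigee altitude ≈ 1461 km

r_a = 6371 + 27740 = 34111 km = 3.411×10⁷ m.
Specific energy ε = v²/2 − μ/r = -9.503×10⁶ J/kg, so a = −μ/(2ε) = 2.097×10⁷ m.
The apsides satisfy r_p + r_a = 2a, so the perigee radius is 2a − r_a = 7.832×10⁶ m = 7831.8 km.
Perigee altitude = 7831.8 − 6371 = 1460.8 km.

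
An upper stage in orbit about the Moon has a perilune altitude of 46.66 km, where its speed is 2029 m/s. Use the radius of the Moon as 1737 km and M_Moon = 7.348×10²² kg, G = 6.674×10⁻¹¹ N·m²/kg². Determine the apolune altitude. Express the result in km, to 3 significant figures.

apolune altitude ≈ 3580 km

μ = GM = 6.674×10⁻¹¹ × 7.348×10²² = 4.904×10¹² m³/s².
r_p = 1737 + 46.66 = 1783.7 km = 1.784×10⁶ m.
Specific energy ε = v²/2 − μ/r = -6.910×10⁵ J/kg, so a = −μ/(2ε) = 3.548×10⁶ m.
The apsides satisfy r_p + r_a = 2a, so the apolune radius is 2a − r_p = 5.313×10⁶ m = 5313.2 km.
Apolune altitude = 5313.2 − 1737 = 3576.2 km.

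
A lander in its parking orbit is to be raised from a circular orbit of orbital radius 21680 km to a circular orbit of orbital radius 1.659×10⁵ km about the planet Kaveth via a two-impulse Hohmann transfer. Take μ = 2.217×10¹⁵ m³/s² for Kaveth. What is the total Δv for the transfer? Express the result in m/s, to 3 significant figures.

r₁ = 21680 km = 2.168×10⁷ m.
r₂ = 1.659×10⁵ km = 1.659×10⁸ m.
Transfer ellipse a_t = (r₁ + r₂)/2 = 9.379×10⁷ m.
At r₁: circular v_c1 = √(μ/r₁) = 10110 m/s; transfer-periapsis v_p = √[μ(2/r₁ − 1/a_t)] = 13450 m/s.
Δv₁ = v_p − v_c1 = 3337 m/s.
At r₂: circular v_c2 = √(μ/r₂) = 3656 m/s; transfer-apoapsis v_a = √[μ(2/r₂ − 1/a_t)] = 1758 m/s.
Δv₂ = v_c2 − v_a = 1898 m/s.
Total Δv = Δv₁ + Δv₂ = 5235 m/s.

Δv_total ≈ 5230 m/s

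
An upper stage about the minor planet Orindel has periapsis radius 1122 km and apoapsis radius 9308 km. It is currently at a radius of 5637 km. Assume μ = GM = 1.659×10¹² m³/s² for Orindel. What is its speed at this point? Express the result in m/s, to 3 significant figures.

v ≈ 520 m/s

Semi-major axis a = (r_p + r_a)/2 = 5215.0 km = 5.215×10⁶ m.
Vis-viva: v² = μ(2/r − 1/a) = 1.659×10¹² × (3.548×10⁻⁷ − 1.918×10⁻⁷) = 2.705×10⁵ m²/s².
v = 520.1 m/s.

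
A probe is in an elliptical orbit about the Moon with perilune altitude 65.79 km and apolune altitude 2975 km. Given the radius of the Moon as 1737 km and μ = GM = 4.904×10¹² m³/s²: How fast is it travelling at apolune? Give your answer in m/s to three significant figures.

v ≈ 759 m/s

r_p = 1737 + 65.79 = 1802.8 km = 1.8028×10⁶ m.
r_a = 1737 + 2975 = 4712.0 km = 4.7120×10⁶ m.
Semi-major axis a = (r_p + r_a)/2 = 3257.4 km = 3.257×10⁶ m.
Vis-viva: v² = μ(2/r − 1/a) = 4.904×10¹² × (4.244×10⁻⁷ − 3.070×10⁻⁷) = 5.760×10⁵ m²/s².
v = 758.9 m/s.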